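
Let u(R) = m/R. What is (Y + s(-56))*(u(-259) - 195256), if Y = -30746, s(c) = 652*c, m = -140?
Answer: 485902192616/37 ≈ 1.3132e+10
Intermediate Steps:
u(R) = -140/R
(Y + s(-56))*(u(-259) - 195256) = (-30746 + 652*(-56))*(-140/(-259) - 195256) = (-30746 - 36512)*(-140*(-1/259) - 195256) = -67258*(20/37 - 195256) = -67258*(-7224452/37) = 485902192616/37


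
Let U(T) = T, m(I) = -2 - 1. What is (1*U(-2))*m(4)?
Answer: 6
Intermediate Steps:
m(I) = -3
(1*U(-2))*m(4) = (1*(-2))*(-3) = -2*(-3) = 6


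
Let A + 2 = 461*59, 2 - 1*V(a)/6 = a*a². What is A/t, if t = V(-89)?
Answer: 27197/4229826 ≈ 0.0064298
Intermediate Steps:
V(a) = 12 - 6*a³ (V(a) = 12 - 6*a*a² = 12 - 6*a³)
t = 4229826 (t = 12 - 6*(-89)³ = 12 - 6*(-704969) = 12 + 4229814 = 4229826)
A = 27197 (A = -2 + 461*59 = -2 + 27199 = 27197)
A/t = 27197/4229826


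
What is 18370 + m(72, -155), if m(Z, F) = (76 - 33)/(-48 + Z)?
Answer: 440923/24 ≈ 18372.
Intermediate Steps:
m(Z, F) = 43/(-48 + Z)
18370 + m(72, -155) = 18370 + 43/(-48 + 72) = 18370 + 43/24 = 440923/24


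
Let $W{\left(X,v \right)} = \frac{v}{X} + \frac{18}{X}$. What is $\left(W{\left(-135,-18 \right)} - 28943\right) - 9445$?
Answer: $-38388$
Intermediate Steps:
$W{\left(X,v \right)} = \frac{18}{X} + \frac{v}{X}$
$\left(W{\left(-135,-18 \right)} - 28943\right) - 9445 = \left(\frac{18 - 18}{-135} - 28943\right) - 9445 = \left(\left(- \frac{1}{135}\right) 0 - 28943\right) - 9445 = \left(0 - 28943\right) - 9445 = -28943 - 9445 = -38388$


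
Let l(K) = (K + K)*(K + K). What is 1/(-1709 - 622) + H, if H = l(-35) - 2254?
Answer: 6167825/2331 ≈ 2646.0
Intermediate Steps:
l(K) = 4*K**2 (l(K) = (2*K)*(2*K) = 4*K**2)
H = 2646 (H = 4*(-35)**2 - 2254 = 4*1225 - 2254 = 4900 - 2254 = 2646)
1/(-1709 - 622) + H = 1/(-1709 - 622) + 2646 = 1/(-2331) + 2646 = -1/2331 + 2646 = 6167825/2331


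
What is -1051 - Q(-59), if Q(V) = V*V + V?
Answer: -4473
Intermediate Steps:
Q(V) = V + V² (Q(V) = V² + V = V + V²)
-1051 - Q(-59) = -1051 - (-59)*(1 - 59) = -1051 - (-59)*(-58) = -1051 - 1*3422 = -1051 - 3422 = -4473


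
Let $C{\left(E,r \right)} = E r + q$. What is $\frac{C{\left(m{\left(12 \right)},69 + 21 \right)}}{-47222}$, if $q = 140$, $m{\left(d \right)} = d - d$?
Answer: $- \frac{10}{3373} \approx -0.0029647$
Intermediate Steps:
$m{\left(d \right)} = 0$
$C{\left(E,r \right)} = 140 + E r$ ($C{\left(E,r \right)} = E r + 140 = 140 + E r$)
$\frac{C{\left(m{\left(12 \right)},69 + 21 \right)}}{-47222} = \frac{140 + 0 \left(69 + 21\right)}{-47222} = \left(140 + 0 \cdot 90\right) \left(- \frac{1}{47222}\right) = \left(140 + 0\right) \left(- \frac{1}{47222}\right) = 140 \left(- \frac{1}{47222}\right) = - \frac{10}{3373}$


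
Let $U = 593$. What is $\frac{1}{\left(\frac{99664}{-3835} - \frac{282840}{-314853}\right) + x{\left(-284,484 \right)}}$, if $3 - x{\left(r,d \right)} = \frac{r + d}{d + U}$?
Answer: $- \frac{433478590545}{9655901304493} \approx -0.044893$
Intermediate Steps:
$x{\left(r,d \right)} = 3 - \frac{d + r}{593 + d}$ ($x{\left(r,d \right)} = 3 - \frac{r + d}{d + 593} = 3 - \frac{d + r}{593 + d}$)
$\frac{1}{\left(\frac{99664}{-3835} - \frac{282840}{-314853}\right) + x{\left(-284,484 \right)}} = \frac{1}{\left(\frac{99664}{-3835} - \frac{282840}{-314853}\right) + \frac{1779 - -284 + 2 \cdot 484}{593 + 484}} = \frac{1}{\left(99664 \left(- \frac{1}{3835}\right) - - \frac{94280}{104951}\right) + \frac{1779 + 284 + 968}{1077}} = \frac{1}{\left(- \frac{99664}{3835} + \frac{94280}{104951}\right) + \frac{1}{1077} \cdot 3031} = \frac{1}{- \frac{10098272664}{402487085} + \frac{3031}{1077}} = \frac{1}{- \frac{9655901304493}{433478590545}} = - \frac{433478590545}{9655901304493}$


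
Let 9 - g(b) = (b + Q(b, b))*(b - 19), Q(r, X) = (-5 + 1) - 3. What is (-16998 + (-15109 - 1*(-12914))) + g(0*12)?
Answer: -19317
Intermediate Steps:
Q(r, X) = -7 (Q(r, X) = -4 - 3 = -7)
g(b) = 9 - (-19 + b)*(-7 + b) (g(b) = 9 - (b - 7)*(b - 19) = 9 - (-7 + b)*(-19 + b) = 9 - (-19 + b)*(-7 + b))
(-16998 + (-15109 - 1*(-12914))) + g(0*12) = (-16998 + (-15109 - 1*(-12914))) + (-124 - (0*12)² + 26*(0*12)) = (-16998 + (-15109 + 12914)) + (-124 - 1*0² + 26*0) = (-16998 - 2195) + (-124 - 1*0 + 0) = -19193 + (-124 + 0 + 0) = -19193 - 124 = -19317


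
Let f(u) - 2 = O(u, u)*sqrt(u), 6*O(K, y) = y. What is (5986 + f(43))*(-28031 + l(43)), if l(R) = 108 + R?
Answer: -166945440 - 599420*sqrt(43)/3 ≈ -1.6826e+8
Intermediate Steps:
O(K, y) = y/6
f(u) = 2 + u**(3/2)/6 (f(u) = 2 + (u/6)*sqrt(u) = 2 + u**(3/2)/6)
(5986 + f(43))*(-28031 + l(43)) = (5986 + (2 + 43**(3/2)/6))*(-28031 + (108 + 43)) = (5986 + (2 + (43*sqrt(43))/6))*(-28031 + 151) = (5986 + (2 + 43*sqrt(43)/6))*(-27880) = (5988 + 43*sqrt(43)/6)*(-27880) = -166945440 - 599420*sqrt(43)/3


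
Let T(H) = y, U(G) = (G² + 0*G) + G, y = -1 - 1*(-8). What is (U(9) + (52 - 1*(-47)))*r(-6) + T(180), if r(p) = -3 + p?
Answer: -1694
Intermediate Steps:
y = 7 (y = -1 + 8 = 7)
U(G) = G + G² (U(G) = (G² + 0) + G = G² + G = G + G²)
T(H) = 7
(U(9) + (52 - 1*(-47)))*r(-6) + T(180) = (9*(1 + 9) + (52 - 1*(-47)))*(-3 - 6) + 7 = (9*10 + (52 + 47))*(-9) + 7 = (90 + 99)*(-9) + 7 = 189*(-9) + 7 = -1701 + 7 = -1694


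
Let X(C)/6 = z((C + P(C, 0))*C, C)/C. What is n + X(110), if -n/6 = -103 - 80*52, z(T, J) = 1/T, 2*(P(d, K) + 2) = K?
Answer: 5570888401/217800 ≈ 25578.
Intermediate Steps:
P(d, K) = -2 + K/2
X(C) = 6/(C²*(-2 + C)) (X(C) = 6*(1/((((C + (-2 + (½)*0))*C))*C)) = 6*(1/((((C + (-2 + 0))*C))*C)) = 6*(1/((((C - 2)*C))*C)) = 6*(1/((((-2 + C)*C))*C)) = 6*(1/(((C*(-2 + C)))*C)) = 6*((1/(C*(-2 + C)))/C) = 6*(1/(C²*(-2 + C))) = 6/(C²*(-2 + C)))
n = 25578 (n = -6*(-103 - 80*52) = -6*(-103 - 4160) = -6*(-4263) = 25578)
n + X(110) = 25578 + 6/(110²*(-2 + 110)) = 25578 + 6*(1/12100)/108 = 25578 + 6*(1/12100)*(1/108) = 25578 + 1/217800 = 5570888401/217800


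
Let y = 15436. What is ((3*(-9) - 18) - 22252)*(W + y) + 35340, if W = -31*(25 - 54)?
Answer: -364186155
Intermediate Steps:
W = 899 (W = -31*(-29) = 899)
((3*(-9) - 18) - 22252)*(W + y) + 35340 = ((3*(-9) - 18) - 22252)*(899 + 15436) + 35340 = ((-27 - 18) - 22252)*16335 + 35340 = (-45 - 22252)*16335 + 35340 = -22297*16335 + 35340 = -364221495 + 35340 = -364186155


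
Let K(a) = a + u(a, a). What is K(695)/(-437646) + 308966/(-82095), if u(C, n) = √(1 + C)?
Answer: -15030532229/3992060930 - √174/218823 ≈ -3.7652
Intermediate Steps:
K(a) = a + √(1 + a)
K(695)/(-437646) + 308966/(-82095) = (695 + √(1 + 695))/(-437646) + 308966/(-82095) = (695 + √696)*(-1/437646) + 308966*(-1/82095) = (695 + 2*√174)*(-1/437646) - 308966/82095 = (-695/437646 - √174/218823) - 308966/82095 = -15030532229/3992060930 - √174/218823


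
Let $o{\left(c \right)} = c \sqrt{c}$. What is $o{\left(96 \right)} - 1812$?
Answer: $-1812 + 384 \sqrt{6} \approx -871.4$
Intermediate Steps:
$o{\left(c \right)} = c^{\frac{3}{2}}$
$o{\left(96 \right)} - 1812 = 96^{\frac{3}{2}} - 1812 = 384 \sqrt{6} - 1812 = -1812 + 384 \sqrt{6}$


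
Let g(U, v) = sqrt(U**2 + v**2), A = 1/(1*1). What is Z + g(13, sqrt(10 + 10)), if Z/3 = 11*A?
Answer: 33 + 3*sqrt(21) ≈ 46.748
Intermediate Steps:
A = 1 (A = 1/1 = 1)
Z = 33 (Z = 3*(11*1) = 3*11 = 33)
Z + g(13, sqrt(10 + 10)) = 33 + sqrt(13**2 + (sqrt(10 + 10))**2) = 33 + sqrt(169 + (sqrt(20))**2) = 33 + sqrt(169 + (2*sqrt(5))**2) = 33 + sqrt(169 + 20) = 33 + sqrt(189) = 33 + 3*sqrt(21)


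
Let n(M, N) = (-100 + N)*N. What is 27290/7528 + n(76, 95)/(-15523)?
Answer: 11242065/3075188 ≈ 3.6557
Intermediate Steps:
n(M, N) = N*(-100 + N)
27290/7528 + n(76, 95)/(-15523) = 27290/7528 + (95*(-100 + 95))/(-15523) = 27290*(1/7528) + (95*(-5))*(-1/15523) = 13645/3764 - 475*(-1/15523) = 13645/3764 + 25/817 = 11242065/3075188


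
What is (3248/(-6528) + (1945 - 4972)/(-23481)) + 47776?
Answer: 16951940623/354824 ≈ 47776.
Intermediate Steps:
(3248/(-6528) + (1945 - 4972)/(-23481)) + 47776 = (3248*(-1/6528) - 3027*(-1/23481)) + 47776 = (-203/408 + 1009/7827) + 47776 = -130801/354824 + 47776 = 16951940623/354824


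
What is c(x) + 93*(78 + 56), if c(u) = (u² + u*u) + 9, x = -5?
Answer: 12521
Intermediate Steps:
c(u) = 9 + 2*u² (c(u) = (u² + u²) + 9 = 2*u² + 9 = 9 + 2*u²)
c(x) + 93*(78 + 56) = (9 + 2*(-5)²) + 93*(78 + 56) = (9 + 2*25) + 93*134 = (9 + 50) + 12462 = 59 + 12462 = 12521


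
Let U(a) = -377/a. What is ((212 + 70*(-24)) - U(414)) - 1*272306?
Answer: -113342059/414 ≈ -2.7377e+5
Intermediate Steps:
((212 + 70*(-24)) - U(414)) - 1*272306 = ((212 + 70*(-24)) - (-377)/414) - 1*272306 = ((212 - 1680) - (-377)/414) - 272306 = (-1468 - 1*(-377/414)) - 272306 = (-1468 + 377/414) - 272306 = -607375/414 - 272306 = -113342059/414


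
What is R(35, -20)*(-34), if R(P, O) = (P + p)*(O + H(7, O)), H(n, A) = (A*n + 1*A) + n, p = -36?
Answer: -5882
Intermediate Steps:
H(n, A) = A + n + A*n (H(n, A) = (A*n + A) + n = (A + A*n) + n = A + n + A*n)
R(P, O) = (-36 + P)*(7 + 9*O) (R(P, O) = (P - 36)*(O + (O + 7 + O*7)) = (-36 + P)*(O + (O + 7 + 7*O)) = (-36 + P)*(O + (7 + 8*O)) = (-36 + P)*(7 + 9*O))
R(35, -20)*(-34) = (-252 - 324*(-20) + 7*35 + 9*(-20)*35)*(-34) = (-252 + 6480 + 245 - 6300)*(-34) = 173*(-34) = -5882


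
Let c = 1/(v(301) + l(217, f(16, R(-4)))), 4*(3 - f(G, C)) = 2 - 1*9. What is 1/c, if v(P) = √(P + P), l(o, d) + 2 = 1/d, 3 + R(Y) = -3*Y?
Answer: -34/19 + √602 ≈ 22.746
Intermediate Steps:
R(Y) = -3 - 3*Y
f(G, C) = 19/4 (f(G, C) = 3 - (2 - 1*9)/4 = 3 - (2 - 9)/4 = 3 - ¼*(-7) = 3 + 7/4 = 19/4)
l(o, d) = -2 + 1/d
v(P) = √2*√P (v(P) = √(2*P) = √2*√P)
c = 1/(-34/19 + √602) (c = 1/(√2*√301 + (-2 + 1/(19/4))) = 1/(√602 + (-2 + 4/19)) = 1/(√602 - 34/19) = 1/(-34/19 + √602) ≈ 0.043963)
1/c = 1/(323/108083 + 361*√602/216166)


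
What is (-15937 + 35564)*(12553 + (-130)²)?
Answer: 578074031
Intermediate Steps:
(-15937 + 35564)*(12553 + (-130)²) = 19627*(12553 + 16900) = 19627*29453 = 578074031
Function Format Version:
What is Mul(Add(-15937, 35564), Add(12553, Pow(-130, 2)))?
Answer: 578074031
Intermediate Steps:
Mul(Add(-15937, 35564), Add(12553, Pow(-130, 2))) = Mul(19627, Add(12553, 16900)) = Mul(19627, 29453) = 578074031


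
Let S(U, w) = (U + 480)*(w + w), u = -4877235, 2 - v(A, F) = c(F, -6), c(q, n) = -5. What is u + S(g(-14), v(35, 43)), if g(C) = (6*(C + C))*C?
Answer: -4837587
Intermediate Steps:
v(A, F) = 7 (v(A, F) = 2 - 1*(-5) = 2 + 5 = 7)
g(C) = 12*C**2 (g(C) = (6*(2*C))*C = (12*C)*C = 12*C**2)
S(U, w) = 2*w*(480 + U) (S(U, w) = (480 + U)*(2*w) = 2*w*(480 + U))
u + S(g(-14), v(35, 43)) = -4877235 + 2*7*(480 + 12*(-14)**2) = -4877235 + 2*7*(480 + 12*196) = -4877235 + 2*7*(480 + 2352) = -4877235 + 2*7*2832 = -4877235 + 39648 = -4837587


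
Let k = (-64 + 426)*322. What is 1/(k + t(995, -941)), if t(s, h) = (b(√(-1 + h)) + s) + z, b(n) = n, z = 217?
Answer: 58888/6935593559 - I*√942/13871187118 ≈ 8.4907e-6 - 2.2126e-9*I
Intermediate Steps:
k = 116564 (k = 362*322 = 116564)
t(s, h) = 217 + s + √(-1 + h) (t(s, h) = (√(-1 + h) + s) + 217 = (s + √(-1 + h)) + 217 = 217 + s + √(-1 + h))
1/(k + t(995, -941)) = 1/(116564 + (217 + 995 + √(-1 - 941))) = 1/(116564 + (217 + 995 + √(-942))) = 1/(116564 + (217 + 995 + I*√942)) = 1/(116564 + (1212 + I*√942)) = 1/(117776 + I*√942)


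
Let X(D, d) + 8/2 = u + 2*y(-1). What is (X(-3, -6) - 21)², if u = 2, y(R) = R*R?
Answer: 441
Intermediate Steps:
y(R) = R²
X(D, d) = 0 (X(D, d) = -4 + (2 + 2*(-1)²) = -4 + (2 + 2*1) = -4 + (2 + 2) = -4 + 4 = 0)
(X(-3, -6) - 21)² = (0 - 21)² = (-21)² = 441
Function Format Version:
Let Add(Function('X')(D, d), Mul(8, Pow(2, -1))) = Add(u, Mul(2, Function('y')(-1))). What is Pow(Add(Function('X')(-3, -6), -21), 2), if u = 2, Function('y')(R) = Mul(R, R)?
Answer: 441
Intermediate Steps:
Function('y')(R) = Pow(R, 2)
Function('X')(D, d) = 0 (Function('X')(D, d) = Add(-4, Add(2, Mul(2, Pow(-1, 2)))) = Add(-4, Add(2, Mul(2, 1))) = Add(-4, Add(2, 2)) = Add(-4, 4) = 0)
Pow(Add(Function('X')(-3, -6), -21), 2) = Pow(Add(0, -21), 2) = Pow(-21, 2) = 441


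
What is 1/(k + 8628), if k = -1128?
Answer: 1/7500 ≈ 0.00013333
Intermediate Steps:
1/(k + 8628) = 1/(-1128 + 8628) = 1/7500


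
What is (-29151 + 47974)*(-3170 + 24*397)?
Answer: 119676634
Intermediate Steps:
(-29151 + 47974)*(-3170 + 24*397) = 18823*(-3170 + 9528) = 18823*6358 = 119676634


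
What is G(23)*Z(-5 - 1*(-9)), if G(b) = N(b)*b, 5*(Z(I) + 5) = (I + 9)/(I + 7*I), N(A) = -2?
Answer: 18101/80 ≈ 226.26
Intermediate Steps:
Z(I) = -5 + (9 + I)/(40*I) (Z(I) = -5 + ((I + 9)/(I + 7*I))/5 = -5 + ((9 + I)/((8*I)))/5 = -5 + ((9 + I)*(1/(8*I)))/5 = -5 + ((9 + I)/(8*I))/5 = -5 + (9 + I)/(40*I))
G(b) = -2*b
G(23)*Z(-5 - 1*(-9)) = (-2*23)*((9 - 199*(-5 - 1*(-9)))/(40*(-5 - 1*(-9)))) = -23*(9 - 199*(-5 + 9))/(20*(-5 + 9)) = -23*(9 - 199*4)/(20*4) = -23*(9 - 796)/(20*4) = -23*(-787)/(20*4) = -46*(-787/160) = 18101/80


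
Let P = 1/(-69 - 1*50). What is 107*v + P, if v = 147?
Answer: 1871750/119 ≈ 15729.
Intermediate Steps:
P = -1/119 (P = 1/(-69 - 50) = 1/(-119) = -1/119 ≈ -0.0084034)
107*v + P = 107*147 - 1/119 = 15729 - 1/119 = 1871750/119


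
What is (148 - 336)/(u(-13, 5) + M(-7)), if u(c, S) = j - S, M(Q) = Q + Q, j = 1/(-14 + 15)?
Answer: 94/9 ≈ 10.444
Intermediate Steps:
j = 1 (j = 1/1 = 1)
M(Q) = 2*Q
u(c, S) = 1 - S
(148 - 336)/(u(-13, 5) + M(-7)) = (148 - 336)/((1 - 1*5) + 2*(-7)) = -188/((1 - 5) - 14) = -188/(-4 - 14) = -188/(-18) = -188*(-1/18) = 94/9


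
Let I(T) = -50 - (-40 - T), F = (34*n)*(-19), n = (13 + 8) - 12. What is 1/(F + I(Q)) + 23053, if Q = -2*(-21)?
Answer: 133292445/5782 ≈ 23053.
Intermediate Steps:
n = 9 (n = 21 - 12 = 9)
Q = 42
F = -5814 (F = (34*9)*(-19) = 306*(-19) = -5814)
I(T) = -10 + T (I(T) = -50 + (40 + T) = -10 + T)
1/(F + I(Q)) + 23053 = 1/(-5814 + (-10 + 42)) + 23053 = 1/(-5814 + 32) + 23053 = 1/(-5782) + 23053 = -1/5782 + 23053 = 133292445/5782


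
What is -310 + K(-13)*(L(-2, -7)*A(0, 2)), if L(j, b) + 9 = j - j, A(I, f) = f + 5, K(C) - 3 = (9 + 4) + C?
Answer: -499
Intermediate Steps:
K(C) = 16 + C (K(C) = 3 + ((9 + 4) + C) = 3 + (13 + C) = 16 + C)
A(I, f) = 5 + f
L(j, b) = -9 (L(j, b) = -9 + (j - j) = -9 + 0 = -9)
-310 + K(-13)*(L(-2, -7)*A(0, 2)) = -310 + (16 - 13)*(-9*(5 + 2)) = -310 + 3*(-9*7) = -310 + 3*(-63) = -310 - 189 = -499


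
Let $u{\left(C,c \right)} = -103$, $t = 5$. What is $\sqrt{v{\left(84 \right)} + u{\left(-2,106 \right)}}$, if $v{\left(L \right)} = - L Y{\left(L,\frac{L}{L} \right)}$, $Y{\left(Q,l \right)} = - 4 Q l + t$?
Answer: $\sqrt{27701} \approx 166.44$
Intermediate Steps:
$Y{\left(Q,l \right)} = 5 - 4 Q l$ ($Y{\left(Q,l \right)} = - 4 Q l + 5 = 5 - 4 Q l$)
$v{\left(L \right)} = - L \left(5 - 4 L\right)$ ($v{\left(L \right)} = - L \left(5 - 4 L \frac{L}{L}\right) = - L \left(5 - 4 L 1\right) = - L \left(5 - 4 L\right)$)
$\sqrt{v{\left(84 \right)} + u{\left(-2,106 \right)}} = \sqrt{84 \left(-5 + 4 \cdot 84\right) - 103} = \sqrt{84 \left(-5 + 336\right) - 103} = \sqrt{84 \cdot 331 - 103} = \sqrt{27804 - 103} = \sqrt{27701}$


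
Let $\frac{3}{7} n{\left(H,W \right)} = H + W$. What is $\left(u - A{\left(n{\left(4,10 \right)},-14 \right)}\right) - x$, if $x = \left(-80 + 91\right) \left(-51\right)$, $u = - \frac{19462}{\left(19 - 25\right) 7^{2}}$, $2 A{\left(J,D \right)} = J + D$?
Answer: $\frac{90826}{147} \approx 617.86$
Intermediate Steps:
$n{\left(H,W \right)} = \frac{7 H}{3} + \frac{7 W}{3}$ ($n{\left(H,W \right)} = \frac{7 \left(H + W\right)}{3} = \frac{7 H}{3} + \frac{7 W}{3}$)
$A{\left(J,D \right)} = \frac{D}{2} + \frac{J}{2}$ ($A{\left(J,D \right)} = \frac{J + D}{2} = \frac{D + J}{2} = \frac{D}{2} + \frac{J}{2}$)
$u = \frac{9731}{147}$ ($u = - \frac{19462}{\left(-6\right) 49} = - \frac{19462}{-294} = \left(-19462\right) \left(- \frac{1}{294}\right) = \frac{9731}{147} \approx 66.197$)
$x = -561$ ($x = 11 \left(-51\right) = -561$)
$\left(u - A{\left(n{\left(4,10 \right)},-14 \right)}\right) - x = \left(\frac{9731}{147} - \left(\frac{1}{2} \left(-14\right) + \frac{\frac{7}{3} \cdot 4 + \frac{7}{3} \cdot 10}{2}\right)\right) - -561 = \left(\frac{9731}{147} - \left(-7 + \frac{\frac{28}{3} + \frac{70}{3}}{2}\right)\right) + 561 = \left(\frac{9731}{147} - \left(-7 + \frac{1}{2} \cdot \frac{98}{3}\right)\right) + 561 = \left(\frac{9731}{147} - \left(-7 + \frac{49}{3}\right)\right) + 561 = \left(\frac{9731}{147} - \frac{28}{3}\right) + 561 = \frac{8359}{147} + 561 = \frac{90826}{147}$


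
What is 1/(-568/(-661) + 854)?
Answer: 661/565062 ≈ 0.0011698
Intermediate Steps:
1/(-568/(-661) + 854) = 1/(-568*(-1/661) + 854) = 1/(568/661 + 854) = 1/(565062/661) = 661/565062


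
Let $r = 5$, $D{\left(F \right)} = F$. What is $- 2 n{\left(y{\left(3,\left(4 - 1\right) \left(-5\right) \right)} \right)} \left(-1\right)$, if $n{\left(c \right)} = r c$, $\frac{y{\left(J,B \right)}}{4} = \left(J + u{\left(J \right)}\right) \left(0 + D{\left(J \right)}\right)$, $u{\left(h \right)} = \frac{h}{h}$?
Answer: $480$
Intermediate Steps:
$u{\left(h \right)} = 1$
$y{\left(J,B \right)} = 4 J \left(1 + J\right)$ ($y{\left(J,B \right)} = 4 \left(J + 1\right) \left(0 + J\right) = 4 \left(1 + J\right) J = 4 J \left(1 + J\right)$)
$n{\left(c \right)} = 5 c$
$- 2 n{\left(y{\left(3,\left(4 - 1\right) \left(-5\right) \right)} \right)} \left(-1\right) = - 2 \cdot 5 \cdot 4 \cdot 3 \left(1 + 3\right) \left(-1\right) = - 2 \cdot 5 \cdot 4 \cdot 3 \cdot 4 \left(-1\right) = - 2 \cdot 5 \cdot 48 \left(-1\right) = \left(-2\right) 240 \left(-1\right) = \left(-480\right) \left(-1\right) = 480$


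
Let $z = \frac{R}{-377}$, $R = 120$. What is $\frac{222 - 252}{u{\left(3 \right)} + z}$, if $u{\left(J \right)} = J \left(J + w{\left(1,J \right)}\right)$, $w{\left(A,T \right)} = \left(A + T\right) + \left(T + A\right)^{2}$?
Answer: $- \frac{3770}{8631} \approx -0.4368$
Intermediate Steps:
$z = - \frac{120}{377}$ ($z = \frac{120}{-377} = 120 \left(- \frac{1}{377}\right) = - \frac{120}{377} \approx -0.3183$)
$w{\left(A,T \right)} = A + T + \left(A + T\right)^{2}$ ($w{\left(A,T \right)} = \left(A + T\right) + \left(A + T\right)^{2} = A + T + \left(A + T\right)^{2}$)
$u{\left(J \right)} = J \left(1 + \left(1 + J\right)^{2} + 2 J\right)$ ($u{\left(J \right)} = J \left(J + \left(1 + J + \left(1 + J\right)^{2}\right)\right) = J \left(1 + \left(1 + J\right)^{2} + 2 J\right)$)
$\frac{222 - 252}{u{\left(3 \right)} + z} = \frac{222 - 252}{3 \left(2 + 3^{2} + 4 \cdot 3\right) - \frac{120}{377}} = - \frac{30}{3 \left(2 + 9 + 12\right) - \frac{120}{377}} = - \frac{30}{3 \cdot 23 - \frac{120}{377}} = - \frac{30}{69 - \frac{120}{377}} = - \frac{30}{\frac{25893}{377}} = \left(-30\right) \frac{377}{25893} = - \frac{3770}{8631}$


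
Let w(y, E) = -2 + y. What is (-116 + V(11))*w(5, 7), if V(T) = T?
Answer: -315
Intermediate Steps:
(-116 + V(11))*w(5, 7) = (-116 + 11)*(-2 + 5) = -105*3 = -315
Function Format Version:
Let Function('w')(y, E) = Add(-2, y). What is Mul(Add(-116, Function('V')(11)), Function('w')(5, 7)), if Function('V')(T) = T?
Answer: -315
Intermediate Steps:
Mul(Add(-116, Function('V')(11)), Function('w')(5, 7)) = Mul(Add(-116, 11), Add(-2, 5)) = Mul(-105, 3) = -315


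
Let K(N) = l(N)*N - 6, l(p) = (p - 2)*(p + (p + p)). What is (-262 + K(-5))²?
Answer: 628849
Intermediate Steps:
l(p) = 3*p*(-2 + p) (l(p) = (-2 + p)*(p + 2*p) = (-2 + p)*(3*p) = 3*p*(-2 + p))
K(N) = -6 + 3*N²*(-2 + N) (K(N) = (3*N*(-2 + N))*N - 6 = 3*N²*(-2 + N) - 6 = -6 + 3*N²*(-2 + N))
(-262 + K(-5))² = (-262 + (-6 + 3*(-5)²*(-2 - 5)))² = (-262 + (-6 + 3*25*(-7)))² = (-262 + (-6 - 525))² = (-262 - 531)² = (-793)² = 628849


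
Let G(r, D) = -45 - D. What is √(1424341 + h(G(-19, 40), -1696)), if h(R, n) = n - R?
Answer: √1422730 ≈ 1192.8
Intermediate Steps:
√(1424341 + h(G(-19, 40), -1696)) = √(1424341 + (-1696 - (-45 - 1*40))) = √(1424341 + (-1696 - (-45 - 40))) = √(1424341 + (-1696 - 1*(-85))) = √(1424341 + (-1696 + 85)) = √(1424341 - 1611) = √1422730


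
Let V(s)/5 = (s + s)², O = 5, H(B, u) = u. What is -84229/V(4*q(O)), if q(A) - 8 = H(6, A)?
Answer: -84229/54080 ≈ -1.5575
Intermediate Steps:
q(A) = 8 + A
V(s) = 20*s² (V(s) = 5*(s + s)² = 5*(2*s)² = 5*(4*s²) = 20*s²)
-84229/V(4*q(O)) = -84229*1/(320*(8 + 5)²) = -84229/(20*(4*13)²) = -84229/(20*52²) = -84229/(20*2704) = -84229/54080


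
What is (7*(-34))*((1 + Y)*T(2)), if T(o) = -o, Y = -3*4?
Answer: -5236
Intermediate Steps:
Y = -12
(7*(-34))*((1 + Y)*T(2)) = (7*(-34))*((1 - 12)*(-1*2)) = -(-2618)*(-2) = -238*22 = -5236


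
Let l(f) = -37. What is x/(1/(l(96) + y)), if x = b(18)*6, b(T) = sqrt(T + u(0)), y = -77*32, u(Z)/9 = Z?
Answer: -45018*sqrt(2) ≈ -63665.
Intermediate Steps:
u(Z) = 9*Z
y = -2464
b(T) = sqrt(T) (b(T) = sqrt(T + 9*0) = sqrt(T + 0) = sqrt(T))
x = 18*sqrt(2) (x = sqrt(18)*6 = (3*sqrt(2))*6 = 18*sqrt(2) ≈ 25.456)
x/(1/(l(96) + y)) = (18*sqrt(2))/(1/(-37 - 2464)) = (18*sqrt(2))/(1/(-2501)) = (18*sqrt(2))/(-1/2501) = (18*sqrt(2))*(-2501) = -45018*sqrt(2)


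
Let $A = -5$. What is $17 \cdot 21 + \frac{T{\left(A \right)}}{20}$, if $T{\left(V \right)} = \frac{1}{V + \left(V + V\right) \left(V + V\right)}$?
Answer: $\frac{678301}{1900} \approx 357.0$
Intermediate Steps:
$T{\left(V \right)} = \frac{1}{V + 4 V^{2}}$ ($T{\left(V \right)} = \frac{1}{V + 2 V 2 V} = \frac{1}{V + 4 V^{2}}$)
$17 \cdot 21 + \frac{T{\left(A \right)}}{20} = 17 \cdot 21 + \frac{\frac{1}{-5} \frac{1}{1 + 4 \left(-5\right)}}{20} = 357 + - \frac{1}{5 \left(1 - 20\right)} \frac{1}{20} = 357 + - \frac{1}{5 \left(-19\right)} \frac{1}{20} = 357 + \left(- \frac{1}{5}\right) \left(- \frac{1}{19}\right) \frac{1}{20} = 357 + \frac{1}{95} \cdot \frac{1}{20} = 357 + \frac{1}{1900} = \frac{678301}{1900}$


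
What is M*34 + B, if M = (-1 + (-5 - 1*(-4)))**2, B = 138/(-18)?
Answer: 385/3 ≈ 128.33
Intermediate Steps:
B = -23/3 (B = 138*(-1/18) = -23/3 ≈ -7.6667)
M = 4 (M = (-1 + (-5 + 4))**2 = (-1 - 1)**2 = (-2)**2 = 4)
M*34 + B = 4*34 - 23/3 = 136 - 23/3 = 385/3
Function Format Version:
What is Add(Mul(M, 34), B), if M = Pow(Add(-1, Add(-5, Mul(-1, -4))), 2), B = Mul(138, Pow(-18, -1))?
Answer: Rational(385, 3) ≈ 128.33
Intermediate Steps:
B = Rational(-23, 3) (B = Mul(138, Rational(-1, 18)) = Rational(-23, 3) ≈ -7.6667)
M = 4 (M = Pow(Add(-1, Add(-5, 4)), 2) = Pow(Add(-1, -1), 2) = Pow(-2, 2) = 4)
Add(Mul(M, 34), B) = Add(Mul(4, 34), Rational(-23, 3)) = Add(136, Rational(-23, 3)) = Rational(385, 3)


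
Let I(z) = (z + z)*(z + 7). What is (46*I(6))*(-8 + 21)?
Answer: 93288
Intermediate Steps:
I(z) = 2*z*(7 + z) (I(z) = (2*z)*(7 + z) = 2*z*(7 + z))
(46*I(6))*(-8 + 21) = (46*(2*6*(7 + 6)))*(-8 + 21) = (46*(2*6*13))*13 = (46*156)*13 = 7176*13 = 93288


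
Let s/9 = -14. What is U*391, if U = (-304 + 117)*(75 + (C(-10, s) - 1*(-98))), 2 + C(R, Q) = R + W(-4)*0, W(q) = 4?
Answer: -11771837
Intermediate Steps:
s = -126 (s = 9*(-14) = -126)
C(R, Q) = -2 + R (C(R, Q) = -2 + (R + 4*0) = -2 + (R + 0) = -2 + R)
U = -30107 (U = (-304 + 117)*(75 + ((-2 - 10) - 1*(-98))) = -187*(75 + (-12 + 98)) = -187*(75 + 86) = -187*161 = -30107)
U*391 = -30107*391 = -11771837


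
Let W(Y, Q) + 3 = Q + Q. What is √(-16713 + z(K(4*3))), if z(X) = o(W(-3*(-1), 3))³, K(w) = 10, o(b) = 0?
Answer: 3*I*√1857 ≈ 129.28*I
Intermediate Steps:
W(Y, Q) = -3 + 2*Q (W(Y, Q) = -3 + (Q + Q) = -3 + 2*Q)
z(X) = 0 (z(X) = 0³ = 0)
√(-16713 + z(K(4*3))) = √(-16713 + 0) = √(-16713) = 3*I*√1857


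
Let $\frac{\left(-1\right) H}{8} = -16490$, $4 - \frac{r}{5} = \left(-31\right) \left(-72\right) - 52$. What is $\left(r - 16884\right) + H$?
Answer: $104156$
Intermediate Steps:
$r = -10880$ ($r = 20 - 5 \left(\left(-31\right) \left(-72\right) - 52\right) = 20 - 5 \left(2232 - 52\right) = 20 - 10900 = -10880$)
$H = 131920$ ($H = \left(-8\right) \left(-16490\right) = 131920$)
$\left(r - 16884\right) + H = \left(-10880 - 16884\right) + 131920 = -27764 + 131920 = 104156$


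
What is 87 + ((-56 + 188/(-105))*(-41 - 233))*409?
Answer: 680025623/105 ≈ 6.4764e+6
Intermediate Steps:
87 + ((-56 + 188/(-105))*(-41 - 233))*409 = 87 + ((-56 + 188*(-1/105))*(-274))*409 = 87 + ((-56 - 188/105)*(-274))*409 = 87 - 6068/105*(-274)*409 = 87 + (1662632/105)*409 = 87 + 680016488/105 = 680025623/105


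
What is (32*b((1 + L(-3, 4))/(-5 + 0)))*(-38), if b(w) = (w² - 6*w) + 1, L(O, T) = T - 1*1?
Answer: -195776/25 ≈ -7831.0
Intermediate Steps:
L(O, T) = -1 + T (L(O, T) = T - 1 = -1 + T)
b(w) = 1 + w² - 6*w
(32*b((1 + L(-3, 4))/(-5 + 0)))*(-38) = (32*(1 + ((1 + (-1 + 4))/(-5 + 0))² - 6*(1 + (-1 + 4))/(-5 + 0)))*(-38) = (32*(1 + ((1 + 3)/(-5))² - 6*(1 + 3)/(-5)))*(-38) = (32*(1 + (4*(-⅕))² - 24*(-1)/5))*(-38) = (32*(1 + (-⅘)² - 6*(-⅘)))*(-38) = (32*(1 + 16/25 + 24/5))*(-38) = (32*(161/25))*(-38) = (5152/25)*(-38) = -195776/25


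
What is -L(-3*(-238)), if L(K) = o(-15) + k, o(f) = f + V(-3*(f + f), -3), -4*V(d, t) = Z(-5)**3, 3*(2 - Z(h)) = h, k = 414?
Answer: -41761/108 ≈ -386.68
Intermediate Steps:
Z(h) = 2 - h/3
V(d, t) = -1331/108 (V(d, t) = -(2 - 1/3*(-5))**3/4 = -(2 + 5/3)**3/4 = -(11/3)**3/4 = -1/4*1331/27 = -1331/108)
o(f) = -1331/108 + f (o(f) = f - 1331/108 = -1331/108 + f)
L(K) = 41761/108 (L(K) = (-1331/108 - 15) + 414 = -2951/108 + 414 = 41761/108)
-L(-3*(-238)) = -1*41761/108 = -41761/108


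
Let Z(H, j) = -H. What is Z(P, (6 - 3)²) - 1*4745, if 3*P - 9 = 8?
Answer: -14252/3 ≈ -4750.7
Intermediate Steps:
P = 17/3 (P = 3 + (⅓)*8 = 3 + 8/3 = 17/3 ≈ 5.6667)
Z(P, (6 - 3)²) - 1*4745 = -1*17/3 - 1*4745 = -17/3 - 4745 = -14252/3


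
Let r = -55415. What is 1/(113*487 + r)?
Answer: -1/384 ≈ -0.0026042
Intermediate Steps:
1/(113*487 + r) = 1/(113*487 - 55415) = 1/(55031 - 55415) = 1/(-384) = -1/384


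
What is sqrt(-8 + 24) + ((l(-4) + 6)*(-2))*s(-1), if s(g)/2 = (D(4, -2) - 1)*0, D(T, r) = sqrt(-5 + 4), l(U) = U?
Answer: 4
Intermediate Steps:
D(T, r) = I (D(T, r) = sqrt(-1) = I)
s(g) = 0 (s(g) = 2*((I - 1)*0) = 2*((-1 + I)*0) = 2*0 = 0)
sqrt(-8 + 24) + ((l(-4) + 6)*(-2))*s(-1) = sqrt(-8 + 24) + ((-4 + 6)*(-2))*0 = sqrt(16) + (2*(-2))*0 = 4 - 4*0 = 4 + 0 = 4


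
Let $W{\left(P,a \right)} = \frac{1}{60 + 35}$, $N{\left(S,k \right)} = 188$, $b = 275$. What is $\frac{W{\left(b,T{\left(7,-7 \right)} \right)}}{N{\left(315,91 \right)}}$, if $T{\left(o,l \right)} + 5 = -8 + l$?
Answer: $\frac{1}{17860} \approx 5.5991 \cdot 10^{-5}$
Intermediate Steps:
$T{\left(o,l \right)} = -13 + l$ ($T{\left(o,l \right)} = -5 + \left(-8 + l\right) = -13 + l$)
$W{\left(P,a \right)} = \frac{1}{95}$
$\frac{W{\left(b,T{\left(7,-7 \right)} \right)}}{N{\left(315,91 \right)}} = \frac{1}{95 \cdot 188} = \frac{1}{95} \cdot \frac{1}{188} = \frac{1}{17860}$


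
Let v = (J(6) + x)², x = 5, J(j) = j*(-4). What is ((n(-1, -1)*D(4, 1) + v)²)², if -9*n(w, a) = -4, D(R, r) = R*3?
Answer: 1458783255601/81 ≈ 1.8010e+10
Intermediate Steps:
D(R, r) = 3*R
J(j) = -4*j
n(w, a) = 4/9 (n(w, a) = -⅑*(-4) = 4/9)
v = 361 (v = (-4*6 + 5)² = (-24 + 5)² = (-19)² = 361)
((n(-1, -1)*D(4, 1) + v)²)² = ((4*(3*4)/9 + 361)²)² = (((4/9)*12 + 361)²)² = ((16/3 + 361)²)² = ((1099/3)²)² = (1207801/9)² = 1458783255601/81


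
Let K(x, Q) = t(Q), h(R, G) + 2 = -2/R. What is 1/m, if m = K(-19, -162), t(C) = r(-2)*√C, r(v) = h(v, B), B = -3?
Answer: I*√2/18 ≈ 0.078567*I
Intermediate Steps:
h(R, G) = -2 - 2/R
r(v) = -2 - 2/v
t(C) = -√C (t(C) = (-2 - 2/(-2))*√C = (-2 - 2*(-½))*√C = (-2 + 1)*√C = -√C)
K(x, Q) = -√Q
m = -9*I*√2 (m = -√(-162) = -9*I*√2 ≈ -12.728*I)
1/m = 1/(-9*I*√2) = I*√2/18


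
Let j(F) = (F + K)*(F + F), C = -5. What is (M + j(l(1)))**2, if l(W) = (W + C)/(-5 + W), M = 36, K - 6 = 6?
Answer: 3844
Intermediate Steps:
K = 12 (K = 6 + 6 = 12)
l(W) = 1 (l(W) = (W - 5)/(-5 + W) = (-5 + W)/(-5 + W) = 1)
j(F) = 2*F*(12 + F) (j(F) = (F + 12)*(F + F) = (12 + F)*(2*F) = 2*F*(12 + F))
(M + j(l(1)))**2 = (36 + 2*1*(12 + 1))**2 = (36 + 2*1*13)**2 = (36 + 26)**2 = 62**2 = 3844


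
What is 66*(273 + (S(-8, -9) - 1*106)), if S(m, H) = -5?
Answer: 10692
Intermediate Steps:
66*(273 + (S(-8, -9) - 1*106)) = 66*(273 + (-5 - 1*106)) = 66*(273 + (-5 - 106)) = 66*(273 - 111) = 66*162 = 10692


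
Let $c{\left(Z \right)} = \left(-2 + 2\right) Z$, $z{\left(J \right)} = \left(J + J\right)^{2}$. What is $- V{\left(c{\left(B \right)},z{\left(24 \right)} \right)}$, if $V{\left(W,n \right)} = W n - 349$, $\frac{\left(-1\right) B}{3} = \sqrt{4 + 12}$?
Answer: $349$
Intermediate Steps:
$B = -12$ ($B = - 3 \sqrt{4 + 12} = - 3 \sqrt{16} = \left(-3\right) 4 = -12$)
$z{\left(J \right)} = 4 J^{2}$ ($z{\left(J \right)} = \left(2 J\right)^{2} = 4 J^{2}$)
$c{\left(Z \right)} = 0$ ($c{\left(Z \right)} = 0 Z = 0$)
$V{\left(W,n \right)} = -349 + W n$
$- V{\left(c{\left(B \right)},z{\left(24 \right)} \right)} = - (-349 + 0 \cdot 4 \cdot 24^{2}) = - (-349 + 0 \cdot 4 \cdot 576) = - (-349 + 0 \cdot 2304) = - (-349 + 0) = \left(-1\right) \left(-349\right) = 349$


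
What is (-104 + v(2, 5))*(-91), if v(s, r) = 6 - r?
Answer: 9373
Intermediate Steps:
(-104 + v(2, 5))*(-91) = (-104 + (6 - 1*5))*(-91) = (-104 + (6 - 5))*(-91) = (-104 + 1)*(-91) = -103*(-91) = 9373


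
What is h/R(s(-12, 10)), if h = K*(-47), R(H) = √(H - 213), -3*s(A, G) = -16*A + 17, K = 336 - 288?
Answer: 564*I*√159/53 ≈ 134.18*I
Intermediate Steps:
K = 48
s(A, G) = -17/3 + 16*A/3 (s(A, G) = -(-16*A + 17)/3 = -(17 - 16*A)/3 = -17/3 + 16*A/3)
R(H) = √(-213 + H)
h = -2256 (h = 48*(-47) = -2256)
h/R(s(-12, 10)) = -2256/√(-213 + (-17/3 + (16/3)*(-12))) = -2256/√(-213 + (-17/3 - 64)) = -2256/√(-213 - 209/3) = -2256*(-I*√159/212) = -(-564)*I*√159/53 = 564*I*√159/53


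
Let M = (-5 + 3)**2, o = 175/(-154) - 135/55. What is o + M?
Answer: 9/22 ≈ 0.40909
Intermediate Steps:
o = -79/22 (o = 175*(-1/154) - 135*1/55 = -25/22 - 27/11 = -79/22 ≈ -3.5909)
M = 4 (M = (-2)**2 = 4)
o + M = -79/22 + 4 = 9/22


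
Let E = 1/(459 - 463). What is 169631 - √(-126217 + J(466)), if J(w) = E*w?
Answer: 169631 - I*√505334/2 ≈ 1.6963e+5 - 355.43*I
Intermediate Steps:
E = -¼ (E = 1/(-4) = -¼ ≈ -0.25000)
J(w) = -w/4
169631 - √(-126217 + J(466)) = 169631 - √(-126217 - ¼*466) = 169631 - √(-126217 - 233/2) = 169631 - √(-252667/2) = 169631 - I*√505334/2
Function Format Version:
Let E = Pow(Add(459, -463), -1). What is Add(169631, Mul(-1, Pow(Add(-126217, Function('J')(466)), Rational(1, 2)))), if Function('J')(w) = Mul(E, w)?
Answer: Add(169631, Mul(Rational(-1, 2), I, Pow(505334, Rational(1, 2)))) ≈ Add(1.6963e+5, Mul(-355.43, I))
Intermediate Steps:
E = Rational(-1, 4) (E = Pow(-4, -1) = Rational(-1, 4) ≈ -0.25000)
Function('J')(w) = Mul(Rational(-1, 4), w)
Add(169631, Mul(-1, Pow(Add(-126217, Function('J')(466)), Rational(1, 2)))) = Add(169631, Mul(-1, Pow(Add(-126217, Mul(Rational(-1, 4), 466)), Rational(1, 2)))) = Add(169631, Mul(-1, Pow(Add(-126217, Rational(-233, 2)), Rational(1, 2)))) = Add(169631, Mul(-1, Pow(Rational(-252667, 2), Rational(1, 2)))) = Add(169631, Mul(-1, Mul(Rational(1, 2), I, Pow(505334, Rational(1, 2))))) = Add(169631, Mul(Rational(-1, 2), I, Pow(505334, Rational(1, 2))))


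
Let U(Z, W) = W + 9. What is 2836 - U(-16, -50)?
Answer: 2877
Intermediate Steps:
U(Z, W) = 9 + W
2836 - U(-16, -50) = 2836 - (9 - 50) = 2836 - 1*(-41) = 2836 + 41 = 2877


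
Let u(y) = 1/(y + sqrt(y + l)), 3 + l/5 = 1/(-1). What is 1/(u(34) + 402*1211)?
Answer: 555950758/270649076463025 + sqrt(14)/270649076463025 ≈ 2.0541e-6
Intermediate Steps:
l = -20 (l = -15 + 5/(-1) = -15 + 5*(-1) = -15 - 5 = -20)
u(y) = 1/(y + sqrt(-20 + y)) (u(y) = 1/(y + sqrt(y - 20)) = 1/(y + sqrt(-20 + y)))
1/(u(34) + 402*1211) = 1/(1/(34 + sqrt(-20 + 34)) + 402*1211) = 1/(1/(34 + sqrt(14)) + 486822) = 1/(486822 + 1/(34 + sqrt(14)))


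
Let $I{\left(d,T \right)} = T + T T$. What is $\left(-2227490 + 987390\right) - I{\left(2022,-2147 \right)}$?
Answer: $-5847562$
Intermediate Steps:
$I{\left(d,T \right)} = T + T^{2}$
$\left(-2227490 + 987390\right) - I{\left(2022,-2147 \right)} = \left(-2227490 + 987390\right) - - 2147 \left(1 - 2147\right) = -1240100 - \left(-2147\right) \left(-2146\right) = -1240100 - 4607462 = -5847562$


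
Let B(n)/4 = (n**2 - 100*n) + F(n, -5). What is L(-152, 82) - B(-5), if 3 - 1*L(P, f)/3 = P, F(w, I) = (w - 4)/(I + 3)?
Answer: -1653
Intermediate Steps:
F(w, I) = (-4 + w)/(3 + I)
L(P, f) = 9 - 3*P
B(n) = 8 - 402*n + 4*n**2 (B(n) = 4*((n**2 - 100*n) + (-4 + n)/(3 - 5)) = 4*((n**2 - 100*n) + (-4 + n)/(-2)) = 4*((n**2 - 100*n) - (-4 + n)/2) = 4*((n**2 - 100*n) + (2 - n/2)) = 4*(2 + n**2 - 201*n/2) = 8 - 402*n + 4*n**2)
L(-152, 82) - B(-5) = (9 - 3*(-152)) - (8 - 402*(-5) + 4*(-5)**2) = (9 + 456) - (8 + 2010 + 4*25) = 465 - (8 + 2010 + 100) = 465 - 1*2118 = 465 - 2118 = -1653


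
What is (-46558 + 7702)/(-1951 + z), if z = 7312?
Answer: -12952/1787 ≈ -7.2479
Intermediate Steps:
(-46558 + 7702)/(-1951 + z) = (-46558 + 7702)/(-1951 + 7312) = -38856/5361 = -38856*1/5361 = -12952/1787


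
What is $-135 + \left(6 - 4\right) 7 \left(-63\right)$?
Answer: $-1017$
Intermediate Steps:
$-135 + \left(6 - 4\right) 7 \left(-63\right) = -135 + 2 \cdot 7 \left(-63\right) = -135 + 14 \left(-63\right) = -135 - 882 = -1017$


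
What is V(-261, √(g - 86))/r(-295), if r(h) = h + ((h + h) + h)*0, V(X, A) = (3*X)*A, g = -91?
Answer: 783*I*√177/295 ≈ 35.312*I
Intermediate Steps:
V(X, A) = 3*A*X
r(h) = h (r(h) = h + (2*h + h)*0 = h + (3*h)*0 = h + 0 = h)
V(-261, √(g - 86))/r(-295) = (3*√(-91 - 86)*(-261))/(-295) = (3*√(-177)*(-261))*(-1/295) = (3*(I*√177)*(-261))*(-1/295) = -783*I*√177*(-1/295) = 783*I*√177/295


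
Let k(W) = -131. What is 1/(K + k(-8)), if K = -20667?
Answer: -1/20798 ≈ -4.8082e-5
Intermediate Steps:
1/(K + k(-8)) = 1/(-20667 - 131) = 1/(-20798) = -1/20798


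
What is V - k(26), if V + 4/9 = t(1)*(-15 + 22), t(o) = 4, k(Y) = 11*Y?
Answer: -2326/9 ≈ -258.44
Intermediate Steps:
V = 248/9 (V = -4/9 + 4*(-15 + 22) = -4/9 + 4*7 = -4/9 + 28 = 248/9 ≈ 27.556)
V - k(26) = 248/9 - 11*26 = 248/9 - 1*286 = 248/9 - 286 = -2326/9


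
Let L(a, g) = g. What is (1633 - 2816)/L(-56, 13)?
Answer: -91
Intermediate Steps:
(1633 - 2816)/L(-56, 13) = (1633 - 2816)/13 = -1183*1/13 = -91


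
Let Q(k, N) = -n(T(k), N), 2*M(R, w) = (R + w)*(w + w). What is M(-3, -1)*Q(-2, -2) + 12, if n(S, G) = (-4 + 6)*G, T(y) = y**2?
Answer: 28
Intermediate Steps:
n(S, G) = 2*G
M(R, w) = w*(R + w) (M(R, w) = ((R + w)*(w + w))/2 = ((R + w)*(2*w))/2 = (2*w*(R + w))/2 = w*(R + w))
Q(k, N) = -2*N
M(-3, -1)*Q(-2, -2) + 12 = (-(-3 - 1))*(-2*(-2)) + 12 = -1*(-4)*4 + 12 = 4*4 + 12 = 16 + 12 = 28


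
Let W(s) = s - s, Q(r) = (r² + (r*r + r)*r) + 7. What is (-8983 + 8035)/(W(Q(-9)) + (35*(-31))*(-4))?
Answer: -237/1085 ≈ -0.21843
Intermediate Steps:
Q(r) = 7 + r² + r*(r + r²) (Q(r) = (r² + (r² + r)*r) + 7 = (r² + (r + r²)*r) + 7 = (r² + r*(r + r²)) + 7 = 7 + r² + r*(r + r²))
W(s) = 0
(-8983 + 8035)/(W(Q(-9)) + (35*(-31))*(-4)) = (-8983 + 8035)/(0 + (35*(-31))*(-4)) = -948/(0 - 1085*(-4)) = -948/(0 + 4340) = -948/4340 = -948*1/4340 = -237/1085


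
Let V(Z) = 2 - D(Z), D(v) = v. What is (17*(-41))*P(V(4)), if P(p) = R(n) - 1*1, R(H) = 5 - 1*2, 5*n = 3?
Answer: -1394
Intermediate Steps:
n = 3/5 (n = (1/5)*3 = 3/5 ≈ 0.60000)
R(H) = 3 (R(H) = 5 - 2 = 3)
V(Z) = 2 - Z
P(p) = 2 (P(p) = 3 - 1*1 = 3 - 1 = 2)
(17*(-41))*P(V(4)) = (17*(-41))*2 = -697*2 = -1394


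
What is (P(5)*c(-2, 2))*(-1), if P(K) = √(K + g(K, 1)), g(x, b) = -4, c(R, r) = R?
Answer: 2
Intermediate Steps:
P(K) = √(-4 + K) (P(K) = √(K - 4) = √(-4 + K))
(P(5)*c(-2, 2))*(-1) = (√(-4 + 5)*(-2))*(-1) = (√1*(-2))*(-1) = (1*(-2))*(-1) = -2*(-1) = 2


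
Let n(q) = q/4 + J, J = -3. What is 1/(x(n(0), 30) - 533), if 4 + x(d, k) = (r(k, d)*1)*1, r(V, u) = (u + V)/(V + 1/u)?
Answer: -89/47712 ≈ -0.0018654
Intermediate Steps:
n(q) = -3 + q/4 (n(q) = q/4 - 3 = -3 + q/4)
r(V, u) = (V + u)/(V + 1/u)
x(d, k) = -4 + d*(d + k)/(1 + d*k) (x(d, k) = -4 + ((d*(k + d)/(1 + k*d))*1)*1 = -4 + ((d*(d + k)/(1 + d*k))*1)*1 = -4 + (d*(d + k)/(1 + d*k))*1 = -4 + d*(d + k)/(1 + d*k))
1/(x(n(0), 30) - 533) = 1/((-4 + (-3 + (1/4)*0)**2 - 3*(-3 + (1/4)*0)*30)/(1 + (-3 + (1/4)*0)*30) - 533) = 1/((-4 + (-3 + 0)**2 - 3*(-3 + 0)*30)/(1 + (-3 + 0)*30) - 533) = 1/((-4 + (-3)**2 - 3*(-3)*30)/(1 - 3*30) - 533) = 1/((-4 + 9 + 270)/(1 - 90) - 533) = 1/(275/(-89) - 533) = 1/(-1/89*275 - 533) = 1/(-275/89 - 533) = 1/(-47712/89) = -89/47712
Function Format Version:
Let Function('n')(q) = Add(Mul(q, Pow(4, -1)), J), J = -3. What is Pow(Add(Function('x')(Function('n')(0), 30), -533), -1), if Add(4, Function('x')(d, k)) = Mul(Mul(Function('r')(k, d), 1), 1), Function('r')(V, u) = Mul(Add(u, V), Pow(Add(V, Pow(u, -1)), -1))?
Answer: Rational(-89, 47712) ≈ -0.0018654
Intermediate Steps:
Function('n')(q) = Add(-3, Mul(Rational(1, 4), q)) (Function('n')(q) = Add(Mul(q, Pow(4, -1)), -3) = Add(Mul(q, Rational(1, 4)), -3) = Add(Mul(Rational(1, 4), q), -3) = Add(-3, Mul(Rational(1, 4), q)))
Function('r')(V, u) = Mul(Pow(Add(V, Pow(u, -1)), -1), Add(V, u)) (Function('r')(V, u) = Mul(Add(V, u), Pow(Add(V, Pow(u, -1)), -1)) = Mul(Pow(Add(V, Pow(u, -1)), -1), Add(V, u)))
Function('x')(d, k) = Add(-4, Mul(d, Pow(Add(1, Mul(d, k)), -1), Add(d, k))) (Function('x')(d, k) = Add(-4, Mul(Mul(Mul(d, Pow(Add(1, Mul(k, d)), -1), Add(k, d)), 1), 1)) = Add(-4, Mul(Mul(Mul(d, Pow(Add(1, Mul(d, k)), -1), Add(d, k)), 1), 1)) = Add(-4, Mul(Mul(d, Pow(Add(1, Mul(d, k)), -1), Add(d, k)), 1)) = Add(-4, Mul(d, Pow(Add(1, Mul(d, k)), -1), Add(d, k))))
Pow(Add(Function('x')(Function('n')(0), 30), -533), -1) = Pow(Add(Mul(Pow(Add(1, Mul(Add(-3, Mul(Rational(1, 4), 0)), 30)), -1), Add(-4, Pow(Add(-3, Mul(Rational(1, 4), 0)), 2), Mul(-3, Add(-3, Mul(Rational(1, 4), 0)), 30))), -533), -1) = Pow(Add(Mul(Pow(Add(1, Mul(Add(-3, 0), 30)), -1), Add(-4, Pow(Add(-3, 0), 2), Mul(-3, Add(-3, 0), 30))), -533), -1) = Pow(Add(Mul(Pow(Add(1, Mul(-3, 30)), -1), Add(-4, Pow(-3, 2), Mul(-3, -3, 30))), -533), -1) = Pow(Add(Mul(Pow(Add(1, -90), -1), Add(-4, 9, 270)), -533), -1) = Pow(Add(Mul(Pow(-89, -1), 275), -533), -1) = Pow(Add(Mul(Rational(-1, 89), 275), -533), -1) = Pow(Add(Rational(-275, 89), -533), -1) = Pow(Rational(-47712, 89), -1) = Rational(-89, 47712)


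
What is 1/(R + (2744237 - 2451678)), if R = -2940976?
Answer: -1/2648417 ≈ -3.7758e-7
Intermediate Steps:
1/(R + (2744237 - 2451678)) = 1/(-2940976 + (2744237 - 2451678)) = 1/(-2940976 + 292559) = 1/(-2648417) = -1/2648417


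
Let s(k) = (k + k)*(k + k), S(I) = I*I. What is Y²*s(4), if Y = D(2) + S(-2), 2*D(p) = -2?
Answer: 576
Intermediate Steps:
D(p) = -1 (D(p) = (½)*(-2) = -1)
S(I) = I²
Y = 3 (Y = -1 + (-2)² = -1 + 4 = 3)
s(k) = 4*k² (s(k) = (2*k)*(2*k) = 4*k²)
Y²*s(4) = 3²*(4*4²) = 9*(4*16) = 9*64 = 576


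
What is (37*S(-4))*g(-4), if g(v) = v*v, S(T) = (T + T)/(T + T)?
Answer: 592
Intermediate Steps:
S(T) = 1 (S(T) = (2*T)/((2*T)) = (2*T)*(1/(2*T)) = 1)
g(v) = v**2
(37*S(-4))*g(-4) = (37*1)*(-4)**2 = 37*16 = 592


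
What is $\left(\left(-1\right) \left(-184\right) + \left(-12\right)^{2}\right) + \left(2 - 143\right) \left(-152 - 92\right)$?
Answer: $34732$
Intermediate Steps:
$\left(\left(-1\right) \left(-184\right) + \left(-12\right)^{2}\right) + \left(2 - 143\right) \left(-152 - 92\right) = \left(184 + 144\right) - -34404 = 328 + 34404 = 34732$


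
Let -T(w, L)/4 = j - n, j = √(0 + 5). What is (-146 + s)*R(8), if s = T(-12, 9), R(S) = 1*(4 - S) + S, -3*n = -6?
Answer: -552 - 16*√5 ≈ -587.78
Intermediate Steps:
n = 2 (n = -⅓*(-6) = 2)
j = √5 ≈ 2.2361
T(w, L) = 8 - 4*√5 (T(w, L) = -4*(√5 - 1*2) = -4*(√5 - 2) = -4*(-2 + √5) = 8 - 4*√5)
R(S) = 4 (R(S) = (4 - S) + S = 4)
s = 8 - 4*√5 ≈ -0.94427
(-146 + s)*R(8) = (-146 + (8 - 4*√5))*4 = (-138 - 4*√5)*4 = -552 - 16*√5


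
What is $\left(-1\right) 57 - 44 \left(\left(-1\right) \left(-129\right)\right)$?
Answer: $-5733$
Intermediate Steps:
$\left(-1\right) 57 - 44 \left(\left(-1\right) \left(-129\right)\right) = -57 - 5676 = -5733$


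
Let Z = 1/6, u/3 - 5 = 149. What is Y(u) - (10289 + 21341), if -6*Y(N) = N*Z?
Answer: -189857/6 ≈ -31643.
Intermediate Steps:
u = 462 (u = 15 + 3*149 = 15 + 447 = 462)
Z = ⅙ ≈ 0.16667
Y(N) = -N/36 (Y(N) = -N/(6*6) = -N/36)
Y(u) - (10289 + 21341) = -1/36*462 - (10289 + 21341) = -77/6 - 1*31630 = -77/6 - 31630 = -189857/6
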